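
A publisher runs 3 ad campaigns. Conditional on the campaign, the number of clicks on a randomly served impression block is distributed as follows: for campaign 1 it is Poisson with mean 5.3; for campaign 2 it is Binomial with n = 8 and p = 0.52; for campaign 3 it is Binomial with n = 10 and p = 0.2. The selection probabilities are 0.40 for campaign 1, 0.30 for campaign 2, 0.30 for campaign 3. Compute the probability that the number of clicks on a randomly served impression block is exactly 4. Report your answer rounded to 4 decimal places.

0.1736

Conditional on each campaign, P(X = 4): 1: 0.164109; 2: 0.271692; 3: 0.0880804.
By total probability, P(X = 4) = 0.4·0.164109 + 0.3·0.271692 + 0.3·0.0880804 = 0.173575.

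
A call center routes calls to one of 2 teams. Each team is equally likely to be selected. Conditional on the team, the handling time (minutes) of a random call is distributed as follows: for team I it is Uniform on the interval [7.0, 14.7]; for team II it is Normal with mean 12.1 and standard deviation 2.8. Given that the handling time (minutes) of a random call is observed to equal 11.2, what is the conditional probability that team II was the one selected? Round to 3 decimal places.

Likelihoods f(11.2 | ·): I: 0.12987; II: 0.135306.
Posterior ∝ prior × likelihood. Numerator for II: 0.5·0.135306 = 0.067653.
Normalizing constant: 0.5·0.12987 + 0.5·0.135306 = 0.132588.
P(II | observation) = 0.067653 / 0.132588 = 0.51025.

0.510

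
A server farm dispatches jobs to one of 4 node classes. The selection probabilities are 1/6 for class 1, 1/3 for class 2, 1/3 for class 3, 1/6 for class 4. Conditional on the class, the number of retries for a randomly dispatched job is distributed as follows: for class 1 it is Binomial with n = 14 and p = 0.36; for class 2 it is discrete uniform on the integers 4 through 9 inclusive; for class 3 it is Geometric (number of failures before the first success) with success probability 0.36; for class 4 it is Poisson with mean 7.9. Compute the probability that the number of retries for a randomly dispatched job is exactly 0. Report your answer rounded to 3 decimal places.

Conditional on each class, P(X = 0): 1: 0.00193428; 2: 0; 3: 0.36; 4: 0.000370744.
By total probability, P(X = 0) = 0.166667·0.00193428 + 0.333333·0 + 0.333333·0.36 + 0.166667·0.000370744 = 0.120384.

0.120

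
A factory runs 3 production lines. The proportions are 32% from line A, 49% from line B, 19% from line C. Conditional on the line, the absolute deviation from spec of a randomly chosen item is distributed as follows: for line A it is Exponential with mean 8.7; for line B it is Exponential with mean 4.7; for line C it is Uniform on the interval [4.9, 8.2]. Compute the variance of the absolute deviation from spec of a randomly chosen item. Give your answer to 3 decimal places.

38.326

Per component, A: μ=8.7, E[X²]=151.38; B: μ=4.7, E[X²]=44.18; C: μ=6.55, E[X²]=43.81.
E[X] = 0.32·8.7 + 0.49·4.7 + 0.19·6.55 = 6.3315.
E[X²] = 0.32·151.38 + 0.49·44.18 + 0.19·43.81 = 78.4137.
Var(X) = E[X²] − (E[X])² = 78.4137 − 40.0879 = 38.3258.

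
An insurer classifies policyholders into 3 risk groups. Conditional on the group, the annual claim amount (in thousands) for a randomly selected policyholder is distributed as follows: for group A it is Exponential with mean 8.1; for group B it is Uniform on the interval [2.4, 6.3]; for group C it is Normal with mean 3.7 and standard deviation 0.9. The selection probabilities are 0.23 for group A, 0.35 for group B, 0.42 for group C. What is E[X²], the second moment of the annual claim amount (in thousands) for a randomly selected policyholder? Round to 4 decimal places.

43.3371

For each component E[X²] = Var + (mean)², giving A: 131.22; B: 20.19; C: 14.5.
Overall E[X²] = 0.23·131.22 + 0.35·20.19 + 0.42·14.5 = 43.3371.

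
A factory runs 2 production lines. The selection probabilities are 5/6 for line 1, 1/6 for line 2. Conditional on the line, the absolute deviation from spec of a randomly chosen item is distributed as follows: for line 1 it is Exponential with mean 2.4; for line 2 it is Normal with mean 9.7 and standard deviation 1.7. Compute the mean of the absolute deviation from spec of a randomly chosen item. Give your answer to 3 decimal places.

3.617

Component means — 1: 2.4; 2: 9.7.
E[X] = 0.833333·2.4 + 0.166667·9.7 = 3.61667.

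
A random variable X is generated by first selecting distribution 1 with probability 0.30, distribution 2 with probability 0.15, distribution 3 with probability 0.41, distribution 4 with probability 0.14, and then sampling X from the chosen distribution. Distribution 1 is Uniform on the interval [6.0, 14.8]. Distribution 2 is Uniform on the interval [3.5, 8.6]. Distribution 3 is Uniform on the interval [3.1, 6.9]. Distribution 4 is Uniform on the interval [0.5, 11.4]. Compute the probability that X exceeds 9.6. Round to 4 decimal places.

0.2004

Conditional on each component, P(X > 9.6): 1: 0.590909; 2: 0; 3: 0; 4: 0.165138.
By total probability, P(X > 9.6) = 0.3·0.590909 + 0.15·0 + 0.41·0 + 0.14·0.165138 = 0.200392.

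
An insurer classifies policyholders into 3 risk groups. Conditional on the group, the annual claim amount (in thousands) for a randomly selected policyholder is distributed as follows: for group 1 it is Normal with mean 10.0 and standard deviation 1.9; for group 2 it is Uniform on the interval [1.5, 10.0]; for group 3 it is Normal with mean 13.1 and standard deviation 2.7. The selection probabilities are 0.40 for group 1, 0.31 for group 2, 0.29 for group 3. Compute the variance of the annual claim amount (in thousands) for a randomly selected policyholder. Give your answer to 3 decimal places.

13.636

Per component, 1: μ=10, E[X²]=103.61; 2: μ=5.75, E[X²]=39.0833; 3: μ=13.1, E[X²]=178.9.
E[X] = 0.4·10 + 0.31·5.75 + 0.29·13.1 = 9.5815.
E[X²] = 0.4·103.61 + 0.31·39.0833 + 0.29·178.9 = 105.441.
Var(X) = E[X²] − (E[X])² = 105.441 − 91.8051 = 13.6357.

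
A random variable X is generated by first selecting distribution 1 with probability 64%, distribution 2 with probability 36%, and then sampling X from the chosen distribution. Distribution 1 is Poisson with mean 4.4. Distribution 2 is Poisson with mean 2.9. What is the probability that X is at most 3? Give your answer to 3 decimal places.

Conditional on each component, P(X ≤ 3): 1: 0.359448; 2: 0.669623.
By total probability, P(X ≤ 3) = 0.64·0.359448 + 0.36·0.669623 = 0.471111.

0.471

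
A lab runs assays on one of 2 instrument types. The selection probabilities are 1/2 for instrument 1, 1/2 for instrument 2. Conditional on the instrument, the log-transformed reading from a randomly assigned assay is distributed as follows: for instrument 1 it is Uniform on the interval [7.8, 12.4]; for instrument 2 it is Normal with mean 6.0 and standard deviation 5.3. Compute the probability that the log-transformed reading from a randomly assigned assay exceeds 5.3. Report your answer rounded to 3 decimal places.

0.776

Conditional on each instrument, P(X > 5.3): 1: 1; 2: 0.552538.
By total probability, P(X > 5.3) = 0.5·1 + 0.5·0.552538 = 0.776269.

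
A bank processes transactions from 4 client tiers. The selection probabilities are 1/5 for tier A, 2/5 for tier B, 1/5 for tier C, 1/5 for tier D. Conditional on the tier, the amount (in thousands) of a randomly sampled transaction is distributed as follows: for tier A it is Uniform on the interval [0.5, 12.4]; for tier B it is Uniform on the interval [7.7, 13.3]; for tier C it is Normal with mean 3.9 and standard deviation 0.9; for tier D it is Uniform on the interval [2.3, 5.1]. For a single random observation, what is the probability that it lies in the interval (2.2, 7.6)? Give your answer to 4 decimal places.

Conditional on each tier, P(2.2 < X < 7.6): A: 0.453782; B: 0; C: 0.970527; D: 1.
By total probability, P(2.2 < X < 7.6) = 0.2·0.453782 + 0.4·0 + 0.2·0.970527 + 0.2·1 = 0.484862.

0.4849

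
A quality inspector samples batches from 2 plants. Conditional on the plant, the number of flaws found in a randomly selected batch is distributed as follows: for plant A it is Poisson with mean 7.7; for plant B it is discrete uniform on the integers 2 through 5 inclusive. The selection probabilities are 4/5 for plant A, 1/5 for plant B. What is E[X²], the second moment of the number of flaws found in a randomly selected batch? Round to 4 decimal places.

For each component E[X²] = Var + (mean)², giving A: 66.99; B: 13.5.
Overall E[X²] = 0.8·66.99 + 0.2·13.5 = 56.292.

56.2920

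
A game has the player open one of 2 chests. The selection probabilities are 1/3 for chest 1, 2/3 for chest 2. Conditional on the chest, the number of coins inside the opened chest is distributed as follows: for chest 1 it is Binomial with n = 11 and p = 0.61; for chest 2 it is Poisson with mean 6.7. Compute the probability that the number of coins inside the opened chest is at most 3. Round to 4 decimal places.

Conditional on each chest, P(X ≤ 3): 1: 0.024894; 2: 0.098808.
By total probability, P(X ≤ 3) = 0.333333·0.024894 + 0.666667·0.098808 = 0.07417.

0.0742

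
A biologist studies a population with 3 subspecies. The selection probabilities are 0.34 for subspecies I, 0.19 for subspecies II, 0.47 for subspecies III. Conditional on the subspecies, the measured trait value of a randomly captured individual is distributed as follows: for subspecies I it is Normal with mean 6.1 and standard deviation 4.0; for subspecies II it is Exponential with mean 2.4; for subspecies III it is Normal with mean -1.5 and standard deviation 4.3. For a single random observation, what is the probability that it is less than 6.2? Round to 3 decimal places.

0.802

Conditional on each subspecies, P(X < 6.2): I: 0.509973; II: 0.924478; III: 0.963329.
By total probability, P(X < 6.2) = 0.34·0.509973 + 0.19·0.924478 + 0.47·0.963329 = 0.801806.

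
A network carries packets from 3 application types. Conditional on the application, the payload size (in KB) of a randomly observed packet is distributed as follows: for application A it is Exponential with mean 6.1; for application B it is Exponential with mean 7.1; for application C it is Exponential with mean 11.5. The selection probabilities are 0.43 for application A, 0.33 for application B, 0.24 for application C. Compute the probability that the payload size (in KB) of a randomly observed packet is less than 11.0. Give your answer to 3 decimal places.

0.767

Conditional on each application, P(X < 11.0): A: 0.835242; B: 0.787603; C: 0.615773.
By total probability, P(X < 11.0) = 0.43·0.835242 + 0.33·0.787603 + 0.24·0.615773 = 0.766848.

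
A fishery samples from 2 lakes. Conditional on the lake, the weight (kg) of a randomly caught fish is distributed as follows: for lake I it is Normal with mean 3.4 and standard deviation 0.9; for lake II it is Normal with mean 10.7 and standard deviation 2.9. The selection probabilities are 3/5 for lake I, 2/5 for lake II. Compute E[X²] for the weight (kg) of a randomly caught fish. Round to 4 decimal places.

For each component E[X²] = Var + (mean)², giving I: 12.37; II: 122.9.
Overall E[X²] = 0.6·12.37 + 0.4·122.9 = 56.582.

56.5820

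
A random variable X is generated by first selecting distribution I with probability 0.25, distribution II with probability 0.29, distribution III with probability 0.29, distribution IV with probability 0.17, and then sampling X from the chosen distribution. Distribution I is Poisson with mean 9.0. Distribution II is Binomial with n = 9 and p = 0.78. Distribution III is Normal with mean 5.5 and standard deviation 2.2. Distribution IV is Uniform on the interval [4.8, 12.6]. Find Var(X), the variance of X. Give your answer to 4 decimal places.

6.9778

Per component, I: μ=9, E[X²]=90; II: μ=7.02, E[X²]=50.8248; III: μ=5.5, E[X²]=35.09; IV: μ=8.7, E[X²]=80.76.
E[X] = 0.25·9 + 0.29·7.02 + 0.29·5.5 + 0.17·8.7 = 7.3598.
E[X²] = 0.25·90 + 0.29·50.8248 + 0.29·35.09 + 0.17·80.76 = 61.1445.
Var(X) = E[X²] − (E[X])² = 61.1445 − 54.1667 = 6.97784.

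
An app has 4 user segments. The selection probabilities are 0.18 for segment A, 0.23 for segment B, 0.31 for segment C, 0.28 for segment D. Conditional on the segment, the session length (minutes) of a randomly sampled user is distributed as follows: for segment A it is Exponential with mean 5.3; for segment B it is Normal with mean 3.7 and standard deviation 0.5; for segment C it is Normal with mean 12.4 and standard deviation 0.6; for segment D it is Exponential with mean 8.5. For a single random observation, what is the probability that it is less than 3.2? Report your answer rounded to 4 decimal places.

Conditional on each segment, P(X < 3.2): A: 0.453255; B: 0.158655; C: 0; D: 0.313721.
By total probability, P(X < 3.2) = 0.18·0.453255 + 0.23·0.158655 + 0.31·0 + 0.28·0.313721 = 0.205918.

0.2059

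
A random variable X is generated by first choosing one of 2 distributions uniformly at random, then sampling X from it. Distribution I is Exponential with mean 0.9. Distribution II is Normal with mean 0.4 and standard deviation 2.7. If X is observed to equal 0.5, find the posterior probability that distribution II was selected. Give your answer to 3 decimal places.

Likelihoods f(0.5 | ·): I: 0.637504; II: 0.147655.
Posterior ∝ prior × likelihood. Numerator for II: 0.5·0.147655 = 0.0738275.
Normalizing constant: 0.5·0.637504 + 0.5·0.147655 = 0.392579.
P(II | observation) = 0.0738275 / 0.392579 = 0.188058.

0.188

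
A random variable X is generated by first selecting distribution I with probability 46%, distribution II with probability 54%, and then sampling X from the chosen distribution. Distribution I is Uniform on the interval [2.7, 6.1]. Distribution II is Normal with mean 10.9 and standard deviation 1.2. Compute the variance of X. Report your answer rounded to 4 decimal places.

11.7156

Per component, I: μ=4.4, E[X²]=20.3233; II: μ=10.9, E[X²]=120.25.
E[X] = 0.46·4.4 + 0.54·10.9 = 7.91.
E[X²] = 0.46·20.3233 + 0.54·120.25 = 74.2837.
Var(X) = E[X²] − (E[X])² = 74.2837 − 62.5681 = 11.7156.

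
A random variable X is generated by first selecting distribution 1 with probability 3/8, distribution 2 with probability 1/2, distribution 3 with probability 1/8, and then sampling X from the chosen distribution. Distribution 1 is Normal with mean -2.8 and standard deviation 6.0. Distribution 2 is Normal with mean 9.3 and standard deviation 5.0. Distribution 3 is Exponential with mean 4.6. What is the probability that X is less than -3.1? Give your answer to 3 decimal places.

0.183

Conditional on each component, P(X < -3.1): 1: 0.480061; 2: 0.00656912; 3: 0.
By total probability, P(X < -3.1) = 0.375·0.480061 + 0.5·0.00656912 + 0.125·0 = 0.183308.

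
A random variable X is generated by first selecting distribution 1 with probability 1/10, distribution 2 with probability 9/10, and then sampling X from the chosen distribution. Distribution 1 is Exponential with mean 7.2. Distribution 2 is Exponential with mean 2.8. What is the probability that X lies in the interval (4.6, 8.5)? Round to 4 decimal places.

0.1529

Conditional on each component, P(4.6 < X < 8.5): 1: 0.220771; 2: 0.145386.
By total probability, P(4.6 < X < 8.5) = 0.1·0.220771 + 0.9·0.145386 = 0.152925.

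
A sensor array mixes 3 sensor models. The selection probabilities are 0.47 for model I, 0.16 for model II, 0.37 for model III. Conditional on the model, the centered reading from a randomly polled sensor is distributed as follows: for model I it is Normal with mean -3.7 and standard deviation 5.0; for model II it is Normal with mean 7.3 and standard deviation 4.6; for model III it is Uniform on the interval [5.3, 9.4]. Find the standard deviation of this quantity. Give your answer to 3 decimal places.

Per component, I: μ=-3.7, E[X²]=38.69; II: μ=7.3, E[X²]=74.45; III: μ=7.35, E[X²]=55.4233.
E[X] = 0.47·-3.7 + 0.16·7.3 + 0.37·7.35 = 2.1485.
E[X²] = 0.47·38.69 + 0.16·74.45 + 0.37·55.4233 = 50.6029.
Var(X) = E[X²] − (E[X])² = 50.6029 − 4.61605 = 45.9869.
SD(X) = √45.9869 = 6.78136.

6.781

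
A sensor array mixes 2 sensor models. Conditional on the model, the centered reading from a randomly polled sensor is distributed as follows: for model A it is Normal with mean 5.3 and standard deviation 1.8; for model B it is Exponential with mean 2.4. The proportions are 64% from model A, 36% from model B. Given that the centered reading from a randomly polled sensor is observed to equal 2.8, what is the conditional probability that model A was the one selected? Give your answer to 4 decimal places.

0.5365

Likelihoods f(2.8 | ·): A: 0.0844808; B: 0.129751.
Posterior ∝ prior × likelihood. Numerator for A: 0.64·0.0844808 = 0.0540677.
Normalizing constant: 0.64·0.0844808 + 0.36·0.129751 = 0.100778.
P(A | observation) = 0.0540677 / 0.100778 = 0.536502.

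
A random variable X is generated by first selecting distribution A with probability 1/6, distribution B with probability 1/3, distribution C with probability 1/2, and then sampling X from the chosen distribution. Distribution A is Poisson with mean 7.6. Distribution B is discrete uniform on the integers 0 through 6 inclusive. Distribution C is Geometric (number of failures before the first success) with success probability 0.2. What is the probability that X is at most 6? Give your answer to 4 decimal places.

Conditional on each component, P(X ≤ 6): A: 0.364621; B: 1; C: 0.790285.
By total probability, P(X ≤ 6) = 0.166667·0.364621 + 0.333333·1 + 0.5·0.790285 = 0.789246.

0.7892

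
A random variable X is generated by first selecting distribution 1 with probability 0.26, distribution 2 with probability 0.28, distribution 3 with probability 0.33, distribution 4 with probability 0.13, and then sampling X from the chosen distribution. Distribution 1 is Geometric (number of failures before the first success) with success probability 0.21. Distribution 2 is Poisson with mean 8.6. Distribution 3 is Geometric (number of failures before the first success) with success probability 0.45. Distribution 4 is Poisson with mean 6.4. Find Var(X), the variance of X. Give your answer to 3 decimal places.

17.642

Per component, 1: μ=3.7619, E[X²]=32.0658; 2: μ=8.6, E[X²]=82.56; 3: μ=1.22222, E[X²]=4.20988; 4: μ=6.4, E[X²]=47.36.
E[X] = 0.26·3.7619 + 0.28·8.6 + 0.33·1.22222 + 0.13·6.4 = 4.62143.
E[X²] = 0.26·32.0658 + 0.28·82.56 + 0.33·4.20988 + 0.13·47.36 = 39.
Var(X) = E[X²] − (E[X])² = 39 − 21.3576 = 17.6424.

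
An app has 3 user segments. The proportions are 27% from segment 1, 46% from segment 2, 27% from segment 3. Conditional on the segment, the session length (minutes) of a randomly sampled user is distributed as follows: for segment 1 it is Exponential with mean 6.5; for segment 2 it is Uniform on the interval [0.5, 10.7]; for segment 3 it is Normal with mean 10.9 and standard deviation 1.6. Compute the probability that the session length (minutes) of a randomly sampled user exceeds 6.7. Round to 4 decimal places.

0.5455

Conditional on each segment, P(X > 6.7): 1: 0.356732; 2: 0.392157; 3: 0.995668.
By total probability, P(X > 6.7) = 0.27·0.356732 + 0.46·0.392157 + 0.27·0.995668 = 0.54554.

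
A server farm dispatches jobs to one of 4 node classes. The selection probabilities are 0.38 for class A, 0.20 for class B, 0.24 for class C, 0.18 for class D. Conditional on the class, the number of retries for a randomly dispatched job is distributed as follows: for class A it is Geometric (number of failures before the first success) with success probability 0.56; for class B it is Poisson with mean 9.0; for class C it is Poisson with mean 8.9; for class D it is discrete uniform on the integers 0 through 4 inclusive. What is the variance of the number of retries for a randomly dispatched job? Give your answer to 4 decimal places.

19.8841

Per component, A: μ=0.785714, E[X²]=2.02041; B: μ=9, E[X²]=90; C: μ=8.9, E[X²]=88.11; D: μ=2, E[X²]=6.
E[X] = 0.38·0.785714 + 0.2·9 + 0.24·8.9 + 0.18·2 = 4.59457.
E[X²] = 0.38·2.02041 + 0.2·90 + 0.24·88.11 + 0.18·6 = 40.9942.
Var(X) = E[X²] − (E[X])² = 40.9942 − 21.1101 = 19.8841.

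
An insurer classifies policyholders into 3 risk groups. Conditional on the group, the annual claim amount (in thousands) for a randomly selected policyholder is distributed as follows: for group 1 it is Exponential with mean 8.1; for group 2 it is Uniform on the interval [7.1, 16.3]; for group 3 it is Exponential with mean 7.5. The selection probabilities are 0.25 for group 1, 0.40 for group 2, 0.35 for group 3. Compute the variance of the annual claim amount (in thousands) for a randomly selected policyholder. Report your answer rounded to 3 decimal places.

42.708

Per component, 1: μ=8.1, E[X²]=131.22; 2: μ=11.7, E[X²]=143.943; 3: μ=7.5, E[X²]=112.5.
E[X] = 0.25·8.1 + 0.4·11.7 + 0.35·7.5 = 9.33.
E[X²] = 0.25·131.22 + 0.4·143.943 + 0.35·112.5 = 129.757.
Var(X) = E[X²] − (E[X])² = 129.757 − 87.0489 = 42.7084.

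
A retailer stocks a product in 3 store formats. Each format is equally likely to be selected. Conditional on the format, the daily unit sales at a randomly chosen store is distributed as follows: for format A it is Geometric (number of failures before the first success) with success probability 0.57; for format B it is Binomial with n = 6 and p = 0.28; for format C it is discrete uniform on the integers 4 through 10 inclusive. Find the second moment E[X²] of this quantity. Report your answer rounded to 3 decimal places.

For each component E[X²] = Var + (mean)², giving A: 1.89258; B: 4.032; C: 53.
Overall E[X²] = 0.333333·1.89258 + 0.333333·4.032 + 0.333333·53 = 19.6415.

19.642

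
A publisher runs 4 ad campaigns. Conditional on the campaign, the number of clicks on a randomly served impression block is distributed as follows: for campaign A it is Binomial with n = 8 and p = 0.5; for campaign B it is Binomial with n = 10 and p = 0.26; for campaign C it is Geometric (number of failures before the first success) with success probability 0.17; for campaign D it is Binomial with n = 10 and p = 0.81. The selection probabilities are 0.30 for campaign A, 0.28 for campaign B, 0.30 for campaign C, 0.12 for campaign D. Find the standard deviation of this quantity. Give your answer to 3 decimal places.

3.550

Per component, A: μ=4, E[X²]=18; B: μ=2.6, E[X²]=8.684; C: μ=4.88235, E[X²]=52.5571; D: μ=8.1, E[X²]=67.149.
E[X] = 0.3·4 + 0.28·2.6 + 0.3·4.88235 + 0.12·8.1 = 4.36471.
E[X²] = 0.3·18 + 0.28·8.684 + 0.3·52.5571 + 0.12·67.149 = 31.6565.
Var(X) = E[X²] − (E[X])² = 31.6565 − 19.0507 = 12.6059.
SD(X) = √12.6059 = 3.55047.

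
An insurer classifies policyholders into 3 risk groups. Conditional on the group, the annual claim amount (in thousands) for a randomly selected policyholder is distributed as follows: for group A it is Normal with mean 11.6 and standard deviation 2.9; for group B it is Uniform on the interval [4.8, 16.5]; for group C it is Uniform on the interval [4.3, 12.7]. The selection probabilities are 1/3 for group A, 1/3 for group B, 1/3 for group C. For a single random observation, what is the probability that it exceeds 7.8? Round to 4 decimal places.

Conditional on each group, P(X > 7.8): A: 0.90496; B: 0.74359; C: 0.583333.
By total probability, P(X > 7.8) = 0.333333·0.90496 + 0.333333·0.74359 + 0.333333·0.583333 = 0.743961.

0.7440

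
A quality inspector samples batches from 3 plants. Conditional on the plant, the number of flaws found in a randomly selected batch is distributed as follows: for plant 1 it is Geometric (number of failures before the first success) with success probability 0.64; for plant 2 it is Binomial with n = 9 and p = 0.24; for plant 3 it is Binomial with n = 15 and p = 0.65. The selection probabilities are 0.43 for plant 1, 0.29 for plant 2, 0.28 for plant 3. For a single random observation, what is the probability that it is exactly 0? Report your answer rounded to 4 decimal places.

0.2997

Conditional on each plant, P(X = 0): 1: 0.64; 2: 0.0845906; 3: 1.44884e-07.
By total probability, P(X = 0) = 0.43·0.64 + 0.29·0.0845906 + 0.28·1.44884e-07 = 0.299731.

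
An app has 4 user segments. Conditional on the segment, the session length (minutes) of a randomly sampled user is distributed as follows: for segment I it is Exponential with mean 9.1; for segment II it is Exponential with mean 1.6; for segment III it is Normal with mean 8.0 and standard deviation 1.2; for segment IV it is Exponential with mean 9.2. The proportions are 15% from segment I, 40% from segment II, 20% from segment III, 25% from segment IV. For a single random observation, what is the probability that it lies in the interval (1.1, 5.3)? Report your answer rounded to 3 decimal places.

Conditional on each segment, P(1.1 < X < 5.3): I: 0.327595; II: 0.466407; III: 0.0122245; IV: 0.325213.
By total probability, P(1.1 < X < 5.3) = 0.15·0.327595 + 0.4·0.466407 + 0.2·0.0122245 + 0.25·0.325213 = 0.31945.

0.319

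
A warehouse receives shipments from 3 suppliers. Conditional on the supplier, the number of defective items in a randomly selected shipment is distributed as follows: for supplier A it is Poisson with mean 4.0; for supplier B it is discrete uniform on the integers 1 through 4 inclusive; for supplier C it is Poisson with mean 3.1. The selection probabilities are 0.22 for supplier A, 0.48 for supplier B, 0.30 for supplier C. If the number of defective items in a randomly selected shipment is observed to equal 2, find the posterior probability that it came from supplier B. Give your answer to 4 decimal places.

Likelihoods P(X=2 | ·): A: 0.146525; B: 0.25; C: 0.216461.
Posterior ∝ prior × likelihood. Numerator for B: 0.48·0.25 = 0.12.
Normalizing constant: 0.22·0.146525 + 0.48·0.25 + 0.3·0.216461 = 0.217174.
P(B | observation) = 0.12 / 0.217174 = 0.552552.

0.5526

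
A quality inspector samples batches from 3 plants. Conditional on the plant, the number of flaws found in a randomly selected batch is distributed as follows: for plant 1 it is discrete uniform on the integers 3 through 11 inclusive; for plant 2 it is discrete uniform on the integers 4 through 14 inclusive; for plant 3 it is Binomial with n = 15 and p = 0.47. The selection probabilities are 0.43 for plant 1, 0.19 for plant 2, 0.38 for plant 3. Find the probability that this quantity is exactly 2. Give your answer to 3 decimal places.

0.002

Conditional on each plant, P(X = 2): 1: 0; 2: 0; 3: 0.00603909.
By total probability, P(X = 2) = 0.43·0 + 0.19·0 + 0.38·0.00603909 = 0.00229485.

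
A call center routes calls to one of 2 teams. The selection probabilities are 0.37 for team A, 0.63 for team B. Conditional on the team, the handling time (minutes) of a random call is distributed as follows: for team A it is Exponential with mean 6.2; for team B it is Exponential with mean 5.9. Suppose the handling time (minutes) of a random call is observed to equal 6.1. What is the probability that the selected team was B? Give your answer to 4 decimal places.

0.6299

Likelihoods f(6.1 | ·): A: 0.0603002; B: 0.0602742.
Posterior ∝ prior × likelihood. Numerator for B: 0.63·0.0602742 = 0.0379728.
Normalizing constant: 0.37·0.0603002 + 0.63·0.0602742 = 0.0602838.
P(B | observation) = 0.0379728 / 0.0602838 = 0.6299.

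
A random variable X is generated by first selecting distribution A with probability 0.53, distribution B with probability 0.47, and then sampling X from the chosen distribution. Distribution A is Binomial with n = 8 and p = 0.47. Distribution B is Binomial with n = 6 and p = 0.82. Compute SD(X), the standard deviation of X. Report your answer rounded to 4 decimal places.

1.3445

Per component, A: μ=3.76, E[X²]=16.1304; B: μ=4.92, E[X²]=25.092.
E[X] = 0.53·3.76 + 0.47·4.92 = 4.3052.
E[X²] = 0.53·16.1304 + 0.47·25.092 = 20.3424.
Var(X) = E[X²] − (E[X])² = 20.3424 − 18.5347 = 1.8076.
SD(X) = √1.8076 = 1.34447.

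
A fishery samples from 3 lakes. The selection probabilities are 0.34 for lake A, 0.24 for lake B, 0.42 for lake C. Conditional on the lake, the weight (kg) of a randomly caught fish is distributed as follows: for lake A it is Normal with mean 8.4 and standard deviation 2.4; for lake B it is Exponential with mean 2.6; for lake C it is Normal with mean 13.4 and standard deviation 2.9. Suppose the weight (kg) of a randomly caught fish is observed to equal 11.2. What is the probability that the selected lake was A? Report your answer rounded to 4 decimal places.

0.3910

Likelihoods f(11.2 | ·): A: 0.0841661; B: 0.00517869; C: 0.103167.
Posterior ∝ prior × likelihood. Numerator for A: 0.34·0.0841661 = 0.0286165.
Normalizing constant: 0.34·0.0841661 + 0.24·0.00517869 + 0.42·0.103167 = 0.0731897.
P(A | observation) = 0.0286165 / 0.0731897 = 0.390991.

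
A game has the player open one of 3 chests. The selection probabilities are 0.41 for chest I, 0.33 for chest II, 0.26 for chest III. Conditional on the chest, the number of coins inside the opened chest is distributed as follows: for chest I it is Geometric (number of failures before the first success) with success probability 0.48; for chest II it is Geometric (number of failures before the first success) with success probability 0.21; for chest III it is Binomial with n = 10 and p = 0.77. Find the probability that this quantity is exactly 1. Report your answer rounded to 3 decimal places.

0.157

Conditional on each chest, P(X = 1): I: 0.2496; II: 0.1659; III: 1.38689e-05.
By total probability, P(X = 1) = 0.41·0.2496 + 0.33·0.1659 + 0.26·1.38689e-05 = 0.157087.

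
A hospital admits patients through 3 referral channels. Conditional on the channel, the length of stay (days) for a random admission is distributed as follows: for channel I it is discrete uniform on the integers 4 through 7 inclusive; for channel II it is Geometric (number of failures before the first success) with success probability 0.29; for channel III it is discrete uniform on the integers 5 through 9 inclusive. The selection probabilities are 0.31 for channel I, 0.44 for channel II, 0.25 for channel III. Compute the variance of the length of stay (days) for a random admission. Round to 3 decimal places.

8.326

Per component, I: μ=5.5, E[X²]=31.5; II: μ=2.44828, E[X²]=14.4364; III: μ=7, E[X²]=51.
E[X] = 0.31·5.5 + 0.44·2.44828 + 0.25·7 = 4.53224.
E[X²] = 0.31·31.5 + 0.44·14.4364 + 0.25·51 = 28.867.
Var(X) = E[X²] − (E[X])² = 28.867 − 20.5412 = 8.3258.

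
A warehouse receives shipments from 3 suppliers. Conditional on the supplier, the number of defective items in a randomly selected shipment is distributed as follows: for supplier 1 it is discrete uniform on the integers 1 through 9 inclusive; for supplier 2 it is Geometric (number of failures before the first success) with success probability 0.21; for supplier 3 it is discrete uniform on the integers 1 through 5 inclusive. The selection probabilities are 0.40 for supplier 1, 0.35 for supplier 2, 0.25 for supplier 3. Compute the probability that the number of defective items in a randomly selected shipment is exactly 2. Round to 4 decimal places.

0.1403

Conditional on each supplier, P(X = 2): 1: 0.111111; 2: 0.131061; 3: 0.2.
By total probability, P(X = 2) = 0.4·0.111111 + 0.35·0.131061 + 0.25·0.2 = 0.140316.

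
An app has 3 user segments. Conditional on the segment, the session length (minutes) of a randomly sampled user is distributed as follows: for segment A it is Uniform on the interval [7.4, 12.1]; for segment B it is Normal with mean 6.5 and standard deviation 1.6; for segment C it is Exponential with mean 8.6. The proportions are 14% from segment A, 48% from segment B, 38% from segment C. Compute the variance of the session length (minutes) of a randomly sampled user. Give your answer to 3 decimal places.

Per component, A: μ=9.75, E[X²]=96.9033; B: μ=6.5, E[X²]=44.81; C: μ=8.6, E[X²]=147.92.
E[X] = 0.14·9.75 + 0.48·6.5 + 0.38·8.6 = 7.753.
E[X²] = 0.14·96.9033 + 0.48·44.81 + 0.38·147.92 = 91.2849.
Var(X) = E[X²] − (E[X])² = 91.2849 − 60.109 = 31.1759.

31.176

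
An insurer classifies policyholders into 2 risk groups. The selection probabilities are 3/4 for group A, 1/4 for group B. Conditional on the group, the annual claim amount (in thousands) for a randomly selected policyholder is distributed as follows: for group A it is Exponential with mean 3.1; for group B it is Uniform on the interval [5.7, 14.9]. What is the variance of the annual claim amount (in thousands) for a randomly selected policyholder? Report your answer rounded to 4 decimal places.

Per component, A: μ=3.1, E[X²]=19.22; B: μ=10.3, E[X²]=113.143.
E[X] = 0.75·3.1 + 0.25·10.3 = 4.9.
E[X²] = 0.75·19.22 + 0.25·113.143 = 42.7008.
Var(X) = E[X²] − (E[X])² = 42.7008 − 24.01 = 18.6908.

18.6908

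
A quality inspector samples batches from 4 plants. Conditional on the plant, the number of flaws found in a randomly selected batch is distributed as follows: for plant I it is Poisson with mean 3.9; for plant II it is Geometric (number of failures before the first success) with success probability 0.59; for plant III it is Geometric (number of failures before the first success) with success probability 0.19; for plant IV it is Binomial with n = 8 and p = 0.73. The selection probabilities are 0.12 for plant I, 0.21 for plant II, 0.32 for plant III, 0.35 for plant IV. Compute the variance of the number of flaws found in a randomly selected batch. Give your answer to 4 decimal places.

Per component, I: μ=3.9, E[X²]=19.11; II: μ=0.694915, E[X²]=1.66073; III: μ=4.26316, E[X²]=40.6122; IV: μ=5.84, E[X²]=35.6824.
E[X] = 0.12·3.9 + 0.21·0.694915 + 0.32·4.26316 + 0.35·5.84 = 4.02214.
E[X²] = 0.12·19.11 + 0.21·1.66073 + 0.32·40.6122 + 0.35·35.6824 = 28.1267.
Var(X) = E[X²] − (E[X])² = 28.1267 − 16.1776 = 11.9491.

11.9491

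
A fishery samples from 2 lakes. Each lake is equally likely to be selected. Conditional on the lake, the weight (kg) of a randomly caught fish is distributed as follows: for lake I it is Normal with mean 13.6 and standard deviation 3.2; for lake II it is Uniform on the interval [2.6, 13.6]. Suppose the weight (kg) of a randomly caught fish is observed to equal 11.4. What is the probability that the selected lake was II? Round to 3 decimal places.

Likelihoods f(11.4 | ·): I: 0.0984292; II: 0.0909091.
Posterior ∝ prior × likelihood. Numerator for II: 0.5·0.0909091 = 0.0454545.
Normalizing constant: 0.5·0.0984292 + 0.5·0.0909091 = 0.0946692.
P(II | observation) = 0.0454545 / 0.0946692 = 0.480141.

0.480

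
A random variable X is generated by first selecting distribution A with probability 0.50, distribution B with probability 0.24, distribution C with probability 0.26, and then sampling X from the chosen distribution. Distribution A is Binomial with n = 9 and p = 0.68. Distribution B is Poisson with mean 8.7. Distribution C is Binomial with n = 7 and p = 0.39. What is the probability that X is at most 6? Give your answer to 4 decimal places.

0.6109

Conditional on each component, P(X ≤ 6): A: 0.589414; B: 0.235488; C: 0.998628.
By total probability, P(X ≤ 6) = 0.5·0.589414 + 0.24·0.235488 + 0.26·0.998628 = 0.610867.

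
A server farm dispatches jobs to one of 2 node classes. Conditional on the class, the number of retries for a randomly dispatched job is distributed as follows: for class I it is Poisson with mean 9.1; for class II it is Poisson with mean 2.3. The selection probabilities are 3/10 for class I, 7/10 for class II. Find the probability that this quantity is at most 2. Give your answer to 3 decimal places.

Conditional on each class, P(X ≤ 2): I: 0.00575135; II: 0.596039.
By total probability, P(X ≤ 2) = 0.3·0.00575135 + 0.7·0.596039 = 0.418953.

0.419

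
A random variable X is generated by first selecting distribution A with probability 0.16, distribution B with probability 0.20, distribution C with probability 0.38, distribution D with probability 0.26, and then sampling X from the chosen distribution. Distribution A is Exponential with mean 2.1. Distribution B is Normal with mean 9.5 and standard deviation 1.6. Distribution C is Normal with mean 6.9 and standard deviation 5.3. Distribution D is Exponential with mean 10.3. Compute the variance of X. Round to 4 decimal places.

Per component, A: μ=2.1, E[X²]=8.82; B: μ=9.5, E[X²]=92.81; C: μ=6.9, E[X²]=75.7; D: μ=10.3, E[X²]=212.18.
E[X] = 0.16·2.1 + 0.2·9.5 + 0.38·6.9 + 0.26·10.3 = 7.536.
E[X²] = 0.16·8.82 + 0.2·92.81 + 0.38·75.7 + 0.26·212.18 = 103.906.
Var(X) = E[X²] − (E[X])² = 103.906 − 56.7913 = 47.1147.

47.1147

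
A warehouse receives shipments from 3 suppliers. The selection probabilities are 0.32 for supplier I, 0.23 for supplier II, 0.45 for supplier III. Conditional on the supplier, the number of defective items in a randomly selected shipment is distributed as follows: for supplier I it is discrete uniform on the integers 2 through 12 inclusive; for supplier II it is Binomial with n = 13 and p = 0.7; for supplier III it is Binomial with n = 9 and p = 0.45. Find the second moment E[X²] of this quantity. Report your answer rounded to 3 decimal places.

46.938

For each component E[X²] = Var + (mean)², giving I: 59; II: 85.54; III: 18.63.
Overall E[X²] = 0.32·59 + 0.23·85.54 + 0.45·18.63 = 46.9377.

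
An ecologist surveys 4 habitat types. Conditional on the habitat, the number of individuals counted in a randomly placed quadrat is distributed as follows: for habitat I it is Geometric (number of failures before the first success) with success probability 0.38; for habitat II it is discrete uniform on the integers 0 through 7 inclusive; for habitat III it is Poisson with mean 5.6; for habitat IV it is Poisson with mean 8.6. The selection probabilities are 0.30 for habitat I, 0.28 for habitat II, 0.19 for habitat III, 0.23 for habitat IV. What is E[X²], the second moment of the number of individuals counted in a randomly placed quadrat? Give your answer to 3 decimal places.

For each component E[X²] = Var + (mean)², giving I: 6.95568; II: 17.5; III: 36.96; IV: 82.56.
Overall E[X²] = 0.3·6.95568 + 0.28·17.5 + 0.19·36.96 + 0.23·82.56 = 32.9979.

32.998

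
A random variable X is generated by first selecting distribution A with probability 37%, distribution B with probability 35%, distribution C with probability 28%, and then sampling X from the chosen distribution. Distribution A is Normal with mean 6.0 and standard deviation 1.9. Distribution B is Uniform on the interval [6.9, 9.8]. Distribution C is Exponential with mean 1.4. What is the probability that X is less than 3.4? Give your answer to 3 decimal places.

0.287

Conditional on each component, P(X < 3.4): A: 0.0855902; B: 0; C: 0.911837.
By total probability, P(X < 3.4) = 0.37·0.0855902 + 0.35·0 + 0.28·0.911837 = 0.286983.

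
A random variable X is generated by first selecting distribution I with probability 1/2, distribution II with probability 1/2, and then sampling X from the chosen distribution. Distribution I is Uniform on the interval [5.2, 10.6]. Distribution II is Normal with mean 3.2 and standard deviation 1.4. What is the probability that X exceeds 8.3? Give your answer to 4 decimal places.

0.2130

Conditional on each component, P(X > 8.3): I: 0.425926; II: 0.000134814.
By total probability, P(X > 8.3) = 0.5·0.425926 + 0.5·0.000134814 = 0.21303.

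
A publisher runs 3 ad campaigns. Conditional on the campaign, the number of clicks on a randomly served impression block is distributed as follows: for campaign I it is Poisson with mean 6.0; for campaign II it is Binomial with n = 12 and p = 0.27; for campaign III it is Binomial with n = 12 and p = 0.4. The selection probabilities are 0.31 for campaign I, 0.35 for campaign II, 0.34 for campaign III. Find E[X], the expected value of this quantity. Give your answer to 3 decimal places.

Component means — I: 6; II: 3.24; III: 4.8.
E[X] = 0.31·6 + 0.35·3.24 + 0.34·4.8 = 4.626.

4.626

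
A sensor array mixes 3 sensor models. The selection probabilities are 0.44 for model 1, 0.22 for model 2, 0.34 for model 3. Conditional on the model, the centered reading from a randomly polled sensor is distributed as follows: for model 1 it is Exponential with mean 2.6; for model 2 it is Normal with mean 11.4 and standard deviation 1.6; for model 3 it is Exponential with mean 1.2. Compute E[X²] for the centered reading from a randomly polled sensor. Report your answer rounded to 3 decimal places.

36.082

For each component E[X²] = Var + (mean)², giving 1: 13.52; 2: 132.52; 3: 2.88.
Overall E[X²] = 0.44·13.52 + 0.22·132.52 + 0.34·2.88 = 36.0824.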